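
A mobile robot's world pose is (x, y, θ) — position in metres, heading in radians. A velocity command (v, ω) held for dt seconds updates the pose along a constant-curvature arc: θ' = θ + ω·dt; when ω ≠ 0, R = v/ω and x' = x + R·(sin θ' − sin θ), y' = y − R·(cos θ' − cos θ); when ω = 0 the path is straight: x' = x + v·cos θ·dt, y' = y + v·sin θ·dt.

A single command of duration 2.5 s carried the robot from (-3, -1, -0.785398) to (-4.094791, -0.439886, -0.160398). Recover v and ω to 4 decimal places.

v = -0.5000, ω = 0.2500

Δθ = -0.160398 − -0.785398 = 0.625000
ω = Δθ/dt = 0.625000/2.5 = 0.2500
R = Δx/(sin θ' − sin θ) = -2.0000
v = R·ω = -2.0000·0.2500 = -0.5000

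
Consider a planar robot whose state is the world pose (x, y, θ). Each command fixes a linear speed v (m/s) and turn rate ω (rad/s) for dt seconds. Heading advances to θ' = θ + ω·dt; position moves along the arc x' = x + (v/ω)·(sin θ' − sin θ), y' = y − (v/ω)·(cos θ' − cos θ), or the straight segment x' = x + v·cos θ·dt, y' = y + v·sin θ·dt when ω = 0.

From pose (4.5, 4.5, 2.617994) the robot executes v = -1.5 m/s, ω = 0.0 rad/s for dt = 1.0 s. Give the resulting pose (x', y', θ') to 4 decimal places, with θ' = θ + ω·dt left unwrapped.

(5.7990, 3.7500, 2.6180)

θ' = 2.6180 + 0.0·1.0 = 2.6180
ω = 0 → straight: x' = 4.5 + -1.5·cos(2.6180)·1.0 = 5.7990
y' = 4.5 + -1.5·sin(2.6180)·1.0 = 3.7500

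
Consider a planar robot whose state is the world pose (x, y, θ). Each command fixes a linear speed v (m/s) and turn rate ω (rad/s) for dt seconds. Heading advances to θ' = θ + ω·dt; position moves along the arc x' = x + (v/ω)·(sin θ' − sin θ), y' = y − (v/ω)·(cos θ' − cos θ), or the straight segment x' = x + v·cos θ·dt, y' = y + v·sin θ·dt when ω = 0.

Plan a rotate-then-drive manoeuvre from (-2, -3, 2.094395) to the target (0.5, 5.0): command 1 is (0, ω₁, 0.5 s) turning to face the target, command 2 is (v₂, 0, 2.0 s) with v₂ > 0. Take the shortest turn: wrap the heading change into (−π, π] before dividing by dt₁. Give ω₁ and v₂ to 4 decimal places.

ω₁ = -1.6530, v₂ = 4.1908

heading to target = atan2(5−-3, 0.5−-2) = 1.2679
Δθ = wrap(1.2679 − 2.0944) = -0.8265; ω₁ = Δθ/dt₁ = -1.6530
distance = √((0.5−-2)² + (5−-3)²) = 8.3815; v₂ = distance/dt₂ = 4.1908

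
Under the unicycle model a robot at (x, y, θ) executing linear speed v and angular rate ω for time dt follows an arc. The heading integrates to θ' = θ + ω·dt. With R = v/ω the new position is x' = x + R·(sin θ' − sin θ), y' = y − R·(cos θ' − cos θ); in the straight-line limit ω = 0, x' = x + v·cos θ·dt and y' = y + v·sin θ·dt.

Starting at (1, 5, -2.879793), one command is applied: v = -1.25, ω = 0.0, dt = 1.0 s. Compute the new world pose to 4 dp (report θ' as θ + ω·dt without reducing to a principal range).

θ' = -2.8798 + 0.0·1.0 = -2.8798
ω = 0 → straight: x' = 1 + -1.25·cos(-2.8798)·1.0 = 2.2074
y' = 5 + -1.25·sin(-2.8798)·1.0 = 5.3235

(2.2074, 5.3235, -2.8798)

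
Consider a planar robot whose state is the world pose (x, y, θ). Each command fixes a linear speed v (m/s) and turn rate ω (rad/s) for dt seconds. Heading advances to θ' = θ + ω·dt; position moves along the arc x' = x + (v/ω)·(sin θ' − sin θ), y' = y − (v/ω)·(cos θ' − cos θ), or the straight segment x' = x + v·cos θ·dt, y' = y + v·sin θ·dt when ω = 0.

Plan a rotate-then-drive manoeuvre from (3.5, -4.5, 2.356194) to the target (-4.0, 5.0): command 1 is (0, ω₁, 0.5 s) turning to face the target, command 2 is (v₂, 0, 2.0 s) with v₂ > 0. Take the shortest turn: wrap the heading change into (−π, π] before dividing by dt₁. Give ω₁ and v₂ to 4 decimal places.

ω₁ = -0.2342, v₂ = 6.0519

heading to target = atan2(5−-4.5, -4−3.5) = 2.2391
Δθ = wrap(2.2391 − 2.3562) = -0.1171; ω₁ = Δθ/dt₁ = -0.2342
distance = √((-4−3.5)² + (5−-4.5)²) = 12.1037; v₂ = distance/dt₂ = 6.0519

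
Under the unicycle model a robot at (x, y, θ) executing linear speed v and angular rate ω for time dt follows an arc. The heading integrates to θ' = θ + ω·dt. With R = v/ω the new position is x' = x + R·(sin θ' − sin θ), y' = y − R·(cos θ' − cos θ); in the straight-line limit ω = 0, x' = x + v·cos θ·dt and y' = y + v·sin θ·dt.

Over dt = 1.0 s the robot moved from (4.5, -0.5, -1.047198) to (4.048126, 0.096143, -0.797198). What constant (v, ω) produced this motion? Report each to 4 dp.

v = -0.7500, ω = 0.2500

Δθ = -0.797198 − -1.047198 = 0.250000
ω = Δθ/dt = 0.250000/1.0 = 0.2500
R = −Δy/(cos θ' − cos θ) = -3.0000
v = R·ω = -3.0000·0.2500 = -0.7500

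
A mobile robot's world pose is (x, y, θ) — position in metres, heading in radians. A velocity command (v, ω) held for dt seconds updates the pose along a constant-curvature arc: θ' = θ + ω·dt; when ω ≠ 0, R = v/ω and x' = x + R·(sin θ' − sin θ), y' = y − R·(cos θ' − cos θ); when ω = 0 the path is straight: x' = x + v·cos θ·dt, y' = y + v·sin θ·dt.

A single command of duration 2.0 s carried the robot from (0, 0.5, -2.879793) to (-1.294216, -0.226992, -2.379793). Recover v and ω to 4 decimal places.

v = 0.7500, ω = 0.2500

Δθ = -2.379793 − -2.879793 = 0.500000
ω = Δθ/dt = 0.500000/2.0 = 0.2500
R = Δx/(sin θ' − sin θ) = 3.0000
v = R·ω = 3.0000·0.2500 = 0.7500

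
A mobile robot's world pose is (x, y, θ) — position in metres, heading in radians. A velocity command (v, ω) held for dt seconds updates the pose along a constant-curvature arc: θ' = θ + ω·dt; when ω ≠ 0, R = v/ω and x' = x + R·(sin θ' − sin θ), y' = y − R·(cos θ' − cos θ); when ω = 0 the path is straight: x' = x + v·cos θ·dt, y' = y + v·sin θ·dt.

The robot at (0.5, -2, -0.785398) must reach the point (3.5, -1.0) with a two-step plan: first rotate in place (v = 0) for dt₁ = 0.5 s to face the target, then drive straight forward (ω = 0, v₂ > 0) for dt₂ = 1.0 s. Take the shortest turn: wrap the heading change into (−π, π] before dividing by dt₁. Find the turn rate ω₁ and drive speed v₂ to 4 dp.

heading to target = atan2(-1−-2, 3.5−0.5) = 0.3218
Δθ = wrap(0.3218 − -0.7854) = 1.1071; ω₁ = Δθ/dt₁ = 2.2143
distance = √((3.5−0.5)² + (-1−-2)²) = 3.1623; v₂ = distance/dt₂ = 3.1623

ω₁ = 2.2143, v₂ = 3.1623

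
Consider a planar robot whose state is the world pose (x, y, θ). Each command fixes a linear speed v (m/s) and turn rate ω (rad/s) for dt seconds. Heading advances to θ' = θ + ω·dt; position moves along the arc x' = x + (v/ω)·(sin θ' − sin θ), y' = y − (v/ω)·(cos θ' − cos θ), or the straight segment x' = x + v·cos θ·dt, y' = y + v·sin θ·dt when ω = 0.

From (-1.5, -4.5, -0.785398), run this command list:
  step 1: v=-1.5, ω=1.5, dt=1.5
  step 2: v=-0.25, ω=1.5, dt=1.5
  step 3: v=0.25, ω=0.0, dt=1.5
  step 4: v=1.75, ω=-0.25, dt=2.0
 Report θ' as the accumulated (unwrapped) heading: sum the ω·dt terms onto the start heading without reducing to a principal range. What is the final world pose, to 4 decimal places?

(-6.5450, -6.5616, 3.2146)

step 1: θ'=1.4646 (R=-1.0000) → pose (-3.2015, -5.1011, 1.4646)
step 2: θ'=3.7146 (R=-0.1667) → pose (-2.9454, -5.2588, 3.7146)
step 3: θ'=3.7146 (straight) → pose (-3.2605, -5.4621, 3.7146)
step 4: θ'=3.2146 (R=-7.0000) → pose (-6.5450, -6.5616, 3.2146)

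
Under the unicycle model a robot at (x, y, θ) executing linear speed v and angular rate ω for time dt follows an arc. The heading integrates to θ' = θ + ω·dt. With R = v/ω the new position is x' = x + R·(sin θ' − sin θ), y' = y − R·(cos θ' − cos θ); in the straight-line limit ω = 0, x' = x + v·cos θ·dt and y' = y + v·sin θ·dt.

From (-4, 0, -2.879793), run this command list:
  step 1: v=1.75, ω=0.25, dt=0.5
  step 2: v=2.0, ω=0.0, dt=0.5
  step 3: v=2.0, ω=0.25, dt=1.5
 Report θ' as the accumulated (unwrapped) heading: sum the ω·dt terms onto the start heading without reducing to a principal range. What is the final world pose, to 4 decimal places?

step 1: θ'=-2.7548 (R=7.0000) → pose (-4.8288, -0.2786, -2.7548)
step 2: θ'=-2.7548 (straight) → pose (-5.7550, -0.6559, -2.7548)
step 3: θ'=-2.3798 (R=8.0000) → pose (-8.2590, -2.2761, -2.3798)

(-8.2590, -2.2761, -2.3798)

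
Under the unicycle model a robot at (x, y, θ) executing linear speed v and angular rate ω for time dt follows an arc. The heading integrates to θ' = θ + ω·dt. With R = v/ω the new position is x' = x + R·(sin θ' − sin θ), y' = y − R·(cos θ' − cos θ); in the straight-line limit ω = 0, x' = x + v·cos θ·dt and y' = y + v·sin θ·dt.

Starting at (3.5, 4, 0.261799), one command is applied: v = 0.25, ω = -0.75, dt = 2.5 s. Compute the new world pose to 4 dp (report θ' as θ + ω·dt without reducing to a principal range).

θ' = 0.2618 + -0.75·2.5 = -1.6132
R = v/ω = 0.25/-0.75 = -0.3333
x' = 3.5 + -0.3333·(sin -1.6132 − sin 0.2618) = 3.9193
y' = 4 − -0.3333·(cos -1.6132 − cos 0.2618) = 3.6639

(3.9193, 3.6639, -1.6132)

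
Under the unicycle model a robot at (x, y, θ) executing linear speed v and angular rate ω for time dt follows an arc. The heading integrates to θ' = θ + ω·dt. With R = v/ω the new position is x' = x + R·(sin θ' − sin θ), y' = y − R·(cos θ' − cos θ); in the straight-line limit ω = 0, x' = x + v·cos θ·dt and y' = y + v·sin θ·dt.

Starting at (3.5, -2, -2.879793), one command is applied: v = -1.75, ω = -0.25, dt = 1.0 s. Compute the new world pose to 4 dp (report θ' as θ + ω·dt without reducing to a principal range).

(5.2291, -1.7620, -3.1298)

θ' = -2.8798 + -0.25·1.0 = -3.1298
R = v/ω = -1.75/-0.25 = 7.0000
x' = 3.5 + 7.0000·(sin -3.1298 − sin -2.8798) = 5.2291
y' = -2 − 7.0000·(cos -3.1298 − cos -2.8798) = -1.7620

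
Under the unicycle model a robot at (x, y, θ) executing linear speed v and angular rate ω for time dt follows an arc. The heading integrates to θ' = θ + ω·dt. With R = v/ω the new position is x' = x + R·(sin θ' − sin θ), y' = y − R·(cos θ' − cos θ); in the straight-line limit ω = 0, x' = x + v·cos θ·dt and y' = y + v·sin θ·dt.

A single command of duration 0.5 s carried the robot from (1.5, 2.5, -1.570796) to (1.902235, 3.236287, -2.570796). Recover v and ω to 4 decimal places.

v = -1.7500, ω = -2.0000

Δθ = -2.570796 − -1.570796 = -1.000000
ω = Δθ/dt = -1.000000/0.5 = -2.0000
R = −Δy/(cos θ' − cos θ) = 0.8750
v = R·ω = 0.8750·-2.0000 = -1.7500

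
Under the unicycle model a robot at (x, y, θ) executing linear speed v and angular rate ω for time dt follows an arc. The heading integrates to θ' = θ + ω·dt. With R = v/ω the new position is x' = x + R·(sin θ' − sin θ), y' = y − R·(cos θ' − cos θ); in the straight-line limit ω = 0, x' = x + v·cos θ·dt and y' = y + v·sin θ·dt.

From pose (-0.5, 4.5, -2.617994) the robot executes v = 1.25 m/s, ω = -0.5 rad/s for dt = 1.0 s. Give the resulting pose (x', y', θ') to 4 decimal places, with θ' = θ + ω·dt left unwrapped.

θ' = -2.6180 + -0.5·1.0 = -3.1180
R = v/ω = 1.25/-0.5 = -2.5000
x' = -0.5 + -2.5000·(sin -3.1180 − sin -2.6180) = -1.6910
y' = 4.5 − -2.5000·(cos -3.1180 − cos -2.6180) = 4.1658

(-1.6910, 4.1658, -3.1180)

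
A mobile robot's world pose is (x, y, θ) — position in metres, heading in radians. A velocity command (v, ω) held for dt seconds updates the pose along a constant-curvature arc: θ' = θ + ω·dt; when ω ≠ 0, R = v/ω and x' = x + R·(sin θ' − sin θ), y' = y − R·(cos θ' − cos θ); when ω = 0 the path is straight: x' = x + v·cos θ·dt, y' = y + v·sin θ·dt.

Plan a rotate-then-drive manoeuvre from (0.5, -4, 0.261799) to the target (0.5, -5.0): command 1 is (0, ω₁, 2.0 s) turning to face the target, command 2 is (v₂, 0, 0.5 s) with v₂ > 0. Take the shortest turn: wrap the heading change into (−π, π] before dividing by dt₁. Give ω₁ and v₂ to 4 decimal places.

heading to target = atan2(-5−-4, 0.5−0.5) = -1.5708
Δθ = wrap(-1.5708 − 0.2618) = -1.8326; ω₁ = Δθ/dt₁ = -0.9163
distance = √((0.5−0.5)² + (-5−-4)²) = 1.0000; v₂ = distance/dt₂ = 2.0000

ω₁ = -0.9163, v₂ = 2.0000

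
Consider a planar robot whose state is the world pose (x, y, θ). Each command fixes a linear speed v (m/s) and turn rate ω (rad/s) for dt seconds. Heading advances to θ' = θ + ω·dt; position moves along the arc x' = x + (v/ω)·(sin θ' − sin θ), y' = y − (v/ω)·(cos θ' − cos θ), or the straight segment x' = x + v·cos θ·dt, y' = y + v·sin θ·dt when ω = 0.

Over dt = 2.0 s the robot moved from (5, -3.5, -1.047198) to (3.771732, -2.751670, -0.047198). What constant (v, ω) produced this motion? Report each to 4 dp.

Δθ = -0.047198 − -1.047198 = 1.000000
ω = Δθ/dt = 1.000000/2.0 = 0.5000
R = Δx/(sin θ' − sin θ) = -1.5000
v = R·ω = -1.5000·0.5000 = -0.7500

v = -0.7500, ω = 0.5000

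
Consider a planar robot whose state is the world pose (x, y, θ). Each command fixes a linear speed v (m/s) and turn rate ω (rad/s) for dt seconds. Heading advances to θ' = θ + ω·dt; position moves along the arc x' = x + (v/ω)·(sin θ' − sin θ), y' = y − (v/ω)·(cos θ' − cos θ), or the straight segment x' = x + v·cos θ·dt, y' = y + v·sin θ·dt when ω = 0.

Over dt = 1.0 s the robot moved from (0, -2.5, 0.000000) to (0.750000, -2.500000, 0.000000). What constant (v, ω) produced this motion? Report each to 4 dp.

Δθ = 0.000000 − 0.000000 = 0.000000
ω = Δθ/dt = 0.000000/1.0 = 0.0000
ω = 0 → v = (Δx·cos θ + Δy·sin θ)/dt = 0.7500

v = 0.7500, ω = 0.0000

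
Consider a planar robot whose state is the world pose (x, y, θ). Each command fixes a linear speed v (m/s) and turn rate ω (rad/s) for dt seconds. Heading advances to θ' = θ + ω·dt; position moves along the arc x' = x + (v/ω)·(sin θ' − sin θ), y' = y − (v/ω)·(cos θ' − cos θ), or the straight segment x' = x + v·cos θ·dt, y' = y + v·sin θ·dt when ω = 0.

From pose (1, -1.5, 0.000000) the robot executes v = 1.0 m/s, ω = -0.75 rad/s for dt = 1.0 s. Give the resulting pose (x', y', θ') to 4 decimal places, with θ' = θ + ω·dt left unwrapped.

θ' = 0.0000 + -0.75·1.0 = -0.7500
R = v/ω = 1.0/-0.75 = -1.3333
x' = 1 + -1.3333·(sin -0.7500 − sin 0.0000) = 1.9089
y' = -1.5 − -1.3333·(cos -0.7500 − cos 0.0000) = -1.8577

(1.9089, -1.8577, -0.7500)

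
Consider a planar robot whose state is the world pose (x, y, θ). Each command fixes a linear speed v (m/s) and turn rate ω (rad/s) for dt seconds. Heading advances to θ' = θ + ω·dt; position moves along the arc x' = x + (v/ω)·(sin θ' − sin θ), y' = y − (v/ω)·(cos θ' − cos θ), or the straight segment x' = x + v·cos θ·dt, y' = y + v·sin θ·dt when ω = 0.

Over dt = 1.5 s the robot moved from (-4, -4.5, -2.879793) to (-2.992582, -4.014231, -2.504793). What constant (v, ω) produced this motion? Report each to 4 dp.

Δθ = -2.504793 − -2.879793 = 0.375000
ω = Δθ/dt = 0.375000/1.5 = 0.2500
R = Δx/(sin θ' − sin θ) = -3.0000
v = R·ω = -3.0000·0.2500 = -0.7500

v = -0.7500, ω = 0.2500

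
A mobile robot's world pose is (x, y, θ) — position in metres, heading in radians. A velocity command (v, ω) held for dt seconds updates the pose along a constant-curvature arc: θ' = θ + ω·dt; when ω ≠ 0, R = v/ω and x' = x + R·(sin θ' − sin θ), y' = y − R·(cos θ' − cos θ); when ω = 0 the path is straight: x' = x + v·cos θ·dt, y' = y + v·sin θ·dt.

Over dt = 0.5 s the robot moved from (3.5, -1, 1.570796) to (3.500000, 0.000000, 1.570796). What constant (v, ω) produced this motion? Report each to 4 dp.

Δθ = 1.570796 − 1.570796 = 0.000000
ω = Δθ/dt = 0.000000/0.5 = 0.0000
ω = 0 → v = (Δx·cos θ + Δy·sin θ)/dt = 2.0000

v = 2.0000, ω = 0.0000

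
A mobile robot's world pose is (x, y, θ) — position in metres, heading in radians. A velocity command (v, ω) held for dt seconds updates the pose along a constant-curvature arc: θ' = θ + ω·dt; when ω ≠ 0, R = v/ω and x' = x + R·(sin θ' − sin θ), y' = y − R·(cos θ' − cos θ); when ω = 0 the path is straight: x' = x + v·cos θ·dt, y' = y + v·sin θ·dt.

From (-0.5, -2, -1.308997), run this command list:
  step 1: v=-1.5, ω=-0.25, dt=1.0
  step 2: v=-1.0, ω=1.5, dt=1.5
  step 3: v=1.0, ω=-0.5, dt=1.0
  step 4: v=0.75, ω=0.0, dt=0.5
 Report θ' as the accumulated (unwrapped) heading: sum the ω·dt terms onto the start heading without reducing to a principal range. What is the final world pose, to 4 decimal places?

step 1: θ'=-1.5590 (R=6.0000) → pose (-0.7040, -0.5179, -1.5590)
step 2: θ'=0.6910 (R=-0.6667) → pose (-1.7955, -0.0120, 0.6910)
step 3: θ'=0.1910 (R=-2.0000) → pose (-0.9006, 0.4104, 0.1910)
step 4: θ'=0.1910 (straight) → pose (-0.5324, 0.4816, 0.1910)

(-0.5324, 0.4816, 0.1910)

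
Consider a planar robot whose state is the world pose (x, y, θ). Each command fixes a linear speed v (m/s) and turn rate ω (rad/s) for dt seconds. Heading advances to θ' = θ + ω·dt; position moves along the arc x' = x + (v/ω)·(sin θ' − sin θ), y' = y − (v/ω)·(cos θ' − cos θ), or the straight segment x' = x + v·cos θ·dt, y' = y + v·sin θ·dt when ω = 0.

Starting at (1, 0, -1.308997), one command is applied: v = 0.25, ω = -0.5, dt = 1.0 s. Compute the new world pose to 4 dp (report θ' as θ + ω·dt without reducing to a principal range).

(1.0029, -0.2474, -1.8090)

θ' = -1.3090 + -0.5·1.0 = -1.8090
R = v/ω = 0.25/-0.5 = -0.5000
x' = 1 + -0.5000·(sin -1.8090 − sin -1.3090) = 1.0029
y' = 0 − -0.5000·(cos -1.8090 − cos -1.3090) = -0.2474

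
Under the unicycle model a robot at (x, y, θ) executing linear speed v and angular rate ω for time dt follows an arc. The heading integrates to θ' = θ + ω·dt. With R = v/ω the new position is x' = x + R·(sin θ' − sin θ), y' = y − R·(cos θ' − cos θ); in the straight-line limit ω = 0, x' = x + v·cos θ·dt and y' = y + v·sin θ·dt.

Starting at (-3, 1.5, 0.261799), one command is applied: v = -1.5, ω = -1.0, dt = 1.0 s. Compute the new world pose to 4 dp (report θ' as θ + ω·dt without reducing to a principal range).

(-4.3977, 1.8394, -0.7382)

θ' = 0.2618 + -1.0·1.0 = -0.7382
R = v/ω = -1.5/-1.0 = 1.5000
x' = -3 + 1.5000·(sin -0.7382 − sin 0.2618) = -4.3977
y' = 1.5 − 1.5000·(cos -0.7382 − cos 0.2618) = 1.8394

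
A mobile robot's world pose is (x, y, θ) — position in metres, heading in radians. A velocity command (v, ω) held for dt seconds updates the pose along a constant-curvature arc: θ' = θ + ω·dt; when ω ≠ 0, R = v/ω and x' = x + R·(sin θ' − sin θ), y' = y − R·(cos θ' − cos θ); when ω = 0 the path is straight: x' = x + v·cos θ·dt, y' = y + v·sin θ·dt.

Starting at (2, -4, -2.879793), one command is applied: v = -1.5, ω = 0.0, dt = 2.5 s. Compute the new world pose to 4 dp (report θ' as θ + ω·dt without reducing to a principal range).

(5.6222, -3.0294, -2.8798)

θ' = -2.8798 + 0.0·2.5 = -2.8798
ω = 0 → straight: x' = 2 + -1.5·cos(-2.8798)·2.5 = 5.6222
y' = -4 + -1.5·sin(-2.8798)·2.5 = -3.0294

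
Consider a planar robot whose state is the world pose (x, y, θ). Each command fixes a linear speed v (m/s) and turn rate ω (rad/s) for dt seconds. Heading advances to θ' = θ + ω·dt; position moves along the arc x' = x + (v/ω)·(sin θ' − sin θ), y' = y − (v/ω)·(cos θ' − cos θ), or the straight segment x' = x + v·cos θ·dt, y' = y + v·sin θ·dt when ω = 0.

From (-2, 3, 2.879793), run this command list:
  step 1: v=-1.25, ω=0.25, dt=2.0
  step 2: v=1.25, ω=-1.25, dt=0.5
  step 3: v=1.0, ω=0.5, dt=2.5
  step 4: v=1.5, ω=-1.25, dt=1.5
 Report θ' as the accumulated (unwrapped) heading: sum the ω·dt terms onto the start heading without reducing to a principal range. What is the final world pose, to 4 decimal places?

step 1: θ'=3.3798 (R=-5.0000) → pose (0.4739, 2.9708, 3.3798)
step 2: θ'=2.7548 (R=-1.0000) → pose (-0.1393, 3.0165, 2.7548)
step 3: θ'=4.0048 (R=2.0000) → pose (-2.4136, 2.4642, 4.0048)
step 4: θ'=2.1298 (R=-1.2000) → pose (-4.3429, 2.6078, 2.1298)

(-4.3429, 2.6078, 2.1298)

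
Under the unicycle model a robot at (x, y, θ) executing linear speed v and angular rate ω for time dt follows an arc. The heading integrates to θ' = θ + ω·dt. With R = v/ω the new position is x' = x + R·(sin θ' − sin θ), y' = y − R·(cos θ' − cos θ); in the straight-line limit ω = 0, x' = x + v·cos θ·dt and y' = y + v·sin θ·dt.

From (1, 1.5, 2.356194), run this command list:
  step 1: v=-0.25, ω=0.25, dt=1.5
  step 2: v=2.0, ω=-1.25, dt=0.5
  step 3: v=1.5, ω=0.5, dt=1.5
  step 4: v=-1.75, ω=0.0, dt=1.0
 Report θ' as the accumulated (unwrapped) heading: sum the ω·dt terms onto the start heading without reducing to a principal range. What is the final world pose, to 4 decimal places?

(0.5140, 2.7964, 2.8562)

step 1: θ'=2.7312 (R=-1.0000) → pose (1.3081, 1.2901, 2.7312)
step 2: θ'=2.1062 (R=-1.6000) → pose (0.5704, 1.9410, 2.1062)
step 3: θ'=2.8562 (R=3.0000) → pose (-1.1652, 3.2891, 2.8562)
step 4: θ'=2.8562 (straight) → pose (0.5140, 2.7964, 2.8562)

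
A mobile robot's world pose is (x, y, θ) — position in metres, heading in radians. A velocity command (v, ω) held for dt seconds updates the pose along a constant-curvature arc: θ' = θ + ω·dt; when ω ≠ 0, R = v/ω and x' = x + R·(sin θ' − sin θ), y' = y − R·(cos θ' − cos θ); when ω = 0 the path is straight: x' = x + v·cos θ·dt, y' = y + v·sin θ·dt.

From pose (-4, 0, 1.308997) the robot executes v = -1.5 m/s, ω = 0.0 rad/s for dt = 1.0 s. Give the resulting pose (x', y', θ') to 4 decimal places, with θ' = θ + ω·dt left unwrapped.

(-4.3882, -1.4489, 1.3090)

θ' = 1.3090 + 0.0·1.0 = 1.3090
ω = 0 → straight: x' = -4 + -1.5·cos(1.3090)·1.0 = -4.3882
y' = 0 + -1.5·sin(1.3090)·1.0 = -1.4489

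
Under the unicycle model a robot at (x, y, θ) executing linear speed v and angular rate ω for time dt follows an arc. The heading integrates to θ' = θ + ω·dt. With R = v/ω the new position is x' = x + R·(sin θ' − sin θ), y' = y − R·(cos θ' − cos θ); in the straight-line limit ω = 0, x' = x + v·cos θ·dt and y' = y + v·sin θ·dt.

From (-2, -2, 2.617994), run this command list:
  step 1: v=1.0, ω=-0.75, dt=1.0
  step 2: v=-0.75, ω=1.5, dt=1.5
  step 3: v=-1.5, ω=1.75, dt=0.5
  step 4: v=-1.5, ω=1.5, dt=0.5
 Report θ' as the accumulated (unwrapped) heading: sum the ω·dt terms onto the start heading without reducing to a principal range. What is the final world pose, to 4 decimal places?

(-2.0490, -0.0713, 5.7430)

step 1: θ'=1.8680 (R=-1.3333) → pose (-2.6082, -1.2358, 1.8680)
step 2: θ'=4.1180 (R=-0.5000) → pose (-1.7159, -1.3693, 4.1180)
step 3: θ'=4.9930 (R=-0.8571) → pose (-1.6024, -0.6520, 4.9930)
step 4: θ'=5.7430 (R=-1.0000) → pose (-2.0490, -0.0713, 5.7430)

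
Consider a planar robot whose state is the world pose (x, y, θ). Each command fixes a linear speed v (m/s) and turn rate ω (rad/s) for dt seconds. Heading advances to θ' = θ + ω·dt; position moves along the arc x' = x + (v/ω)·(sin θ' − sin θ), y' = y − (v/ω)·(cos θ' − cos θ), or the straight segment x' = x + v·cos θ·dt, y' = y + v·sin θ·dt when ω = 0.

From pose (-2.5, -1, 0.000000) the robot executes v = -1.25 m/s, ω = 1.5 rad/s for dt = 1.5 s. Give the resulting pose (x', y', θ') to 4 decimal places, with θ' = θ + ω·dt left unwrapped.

(-3.1484, -2.3568, 2.2500)

θ' = 0.0000 + 1.5·1.5 = 2.2500
R = v/ω = -1.25/1.5 = -0.8333
x' = -2.5 + -0.8333·(sin 2.2500 − sin 0.0000) = -3.1484
y' = -1 − -0.8333·(cos 2.2500 − cos 0.0000) = -2.3568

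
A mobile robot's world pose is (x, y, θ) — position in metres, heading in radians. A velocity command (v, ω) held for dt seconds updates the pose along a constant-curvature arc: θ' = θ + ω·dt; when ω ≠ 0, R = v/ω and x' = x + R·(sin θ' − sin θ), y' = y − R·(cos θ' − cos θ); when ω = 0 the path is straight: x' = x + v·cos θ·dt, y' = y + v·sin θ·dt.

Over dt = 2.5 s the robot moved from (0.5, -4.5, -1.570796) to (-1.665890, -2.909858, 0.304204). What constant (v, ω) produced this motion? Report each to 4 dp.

v = -1.2500, ω = 0.7500

Δθ = 0.304204 − -1.570796 = 1.875000
ω = Δθ/dt = 1.875000/2.5 = 0.7500
R = Δx/(sin θ' − sin θ) = -1.6667
v = R·ω = -1.6667·0.7500 = -1.2500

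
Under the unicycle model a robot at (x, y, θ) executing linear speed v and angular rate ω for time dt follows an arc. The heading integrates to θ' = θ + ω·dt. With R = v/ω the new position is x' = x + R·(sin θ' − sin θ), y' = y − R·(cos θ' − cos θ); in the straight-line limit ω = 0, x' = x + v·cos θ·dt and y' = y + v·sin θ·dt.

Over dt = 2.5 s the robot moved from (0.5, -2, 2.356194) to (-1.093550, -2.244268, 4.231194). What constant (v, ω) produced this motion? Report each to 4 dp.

Δθ = 4.231194 − 2.356194 = 1.875000
ω = Δθ/dt = 1.875000/2.5 = 0.7500
R = Δx/(sin θ' − sin θ) = 1.0000
v = R·ω = 1.0000·0.7500 = 0.7500

v = 0.7500, ω = 0.7500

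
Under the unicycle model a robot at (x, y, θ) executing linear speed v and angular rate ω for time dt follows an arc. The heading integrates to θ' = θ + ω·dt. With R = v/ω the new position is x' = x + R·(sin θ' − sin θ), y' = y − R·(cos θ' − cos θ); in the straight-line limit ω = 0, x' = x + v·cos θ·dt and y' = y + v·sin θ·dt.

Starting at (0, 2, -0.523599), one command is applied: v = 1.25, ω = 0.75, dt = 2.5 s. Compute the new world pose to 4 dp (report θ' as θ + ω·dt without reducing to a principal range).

(2.4600, 3.0806, 1.3514)

θ' = -0.5236 + 0.75·2.5 = 1.3514
R = v/ω = 1.25/0.75 = 1.6667
x' = 0 + 1.6667·(sin 1.3514 − sin -0.5236) = 2.4600
y' = 2 − 1.6667·(cos 1.3514 − cos -0.5236) = 3.0806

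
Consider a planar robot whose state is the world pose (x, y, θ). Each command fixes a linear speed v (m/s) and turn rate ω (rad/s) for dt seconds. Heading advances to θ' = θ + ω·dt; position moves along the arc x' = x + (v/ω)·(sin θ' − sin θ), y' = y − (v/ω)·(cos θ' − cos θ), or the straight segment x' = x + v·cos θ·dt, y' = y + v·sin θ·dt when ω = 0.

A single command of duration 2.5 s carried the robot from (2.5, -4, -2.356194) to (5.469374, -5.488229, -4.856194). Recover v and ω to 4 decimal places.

v = -1.7500, ω = -1.0000

Δθ = -4.856194 − -2.356194 = -2.500000
ω = Δθ/dt = -2.500000/2.5 = -1.0000
R = Δx/(sin θ' − sin θ) = 1.7500
v = R·ω = 1.7500·-1.0000 = -1.7500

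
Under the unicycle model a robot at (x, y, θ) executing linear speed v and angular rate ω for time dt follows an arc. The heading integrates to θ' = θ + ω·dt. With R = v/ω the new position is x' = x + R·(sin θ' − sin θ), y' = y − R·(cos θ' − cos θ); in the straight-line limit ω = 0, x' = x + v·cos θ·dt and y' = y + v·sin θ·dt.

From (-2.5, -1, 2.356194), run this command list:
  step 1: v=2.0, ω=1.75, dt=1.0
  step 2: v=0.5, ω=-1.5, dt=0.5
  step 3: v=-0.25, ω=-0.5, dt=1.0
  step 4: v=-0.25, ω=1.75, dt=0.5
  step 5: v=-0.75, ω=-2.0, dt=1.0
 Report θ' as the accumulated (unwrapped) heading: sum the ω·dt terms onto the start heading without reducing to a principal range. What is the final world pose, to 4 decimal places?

step 1: θ'=4.1062 (R=1.1429) → pose (-4.2473, -1.1570, 4.1062)
step 2: θ'=3.3562 (R=-0.3333) → pose (-4.4503, -1.2928, 3.3562)
step 3: θ'=2.8562 (R=0.5000) → pose (-4.2031, -1.3015, 2.8562)
step 4: θ'=3.7312 (R=-0.1429) → pose (-4.0834, -1.2832, 3.7312)
step 5: θ'=1.7312 (R=0.3750) → pose (-3.5047, -1.5350, 1.7312)

(-3.5047, -1.5350, 1.7312)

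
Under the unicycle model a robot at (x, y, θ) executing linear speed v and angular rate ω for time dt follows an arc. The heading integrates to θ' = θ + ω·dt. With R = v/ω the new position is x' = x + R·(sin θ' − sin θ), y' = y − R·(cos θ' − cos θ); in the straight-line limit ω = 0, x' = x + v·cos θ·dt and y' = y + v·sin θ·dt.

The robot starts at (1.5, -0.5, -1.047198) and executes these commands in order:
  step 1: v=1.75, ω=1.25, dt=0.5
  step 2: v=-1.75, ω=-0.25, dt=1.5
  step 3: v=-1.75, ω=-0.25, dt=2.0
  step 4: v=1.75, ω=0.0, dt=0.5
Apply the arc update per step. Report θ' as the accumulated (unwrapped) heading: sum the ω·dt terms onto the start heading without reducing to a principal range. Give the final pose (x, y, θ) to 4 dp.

step 1: θ'=-0.4222 (R=1.4000) → pose (2.1388, -1.0771, -0.4222)
step 2: θ'=-0.7972 (R=7.0000) → pose (-0.0007, 0.4173, -0.7972)
step 3: θ'=-1.2972 (R=7.0000) → pose (-1.7325, 3.4169, -1.2972)
step 4: θ'=-1.2972 (straight) → pose (-1.4961, 2.5744, -1.2972)

(-1.4961, 2.5744, -1.2972)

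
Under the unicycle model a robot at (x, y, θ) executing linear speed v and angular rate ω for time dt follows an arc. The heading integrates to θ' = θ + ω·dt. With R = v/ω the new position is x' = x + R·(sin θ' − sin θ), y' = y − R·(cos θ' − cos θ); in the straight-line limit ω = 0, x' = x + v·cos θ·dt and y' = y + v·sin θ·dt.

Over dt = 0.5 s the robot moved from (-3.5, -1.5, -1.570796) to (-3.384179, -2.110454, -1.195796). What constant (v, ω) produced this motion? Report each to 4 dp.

Δθ = -1.195796 − -1.570796 = 0.375000
ω = Δθ/dt = 0.375000/0.5 = 0.7500
R = −Δy/(cos θ' − cos θ) = 1.6667
v = R·ω = 1.6667·0.7500 = 1.2500

v = 1.2500, ω = 0.7500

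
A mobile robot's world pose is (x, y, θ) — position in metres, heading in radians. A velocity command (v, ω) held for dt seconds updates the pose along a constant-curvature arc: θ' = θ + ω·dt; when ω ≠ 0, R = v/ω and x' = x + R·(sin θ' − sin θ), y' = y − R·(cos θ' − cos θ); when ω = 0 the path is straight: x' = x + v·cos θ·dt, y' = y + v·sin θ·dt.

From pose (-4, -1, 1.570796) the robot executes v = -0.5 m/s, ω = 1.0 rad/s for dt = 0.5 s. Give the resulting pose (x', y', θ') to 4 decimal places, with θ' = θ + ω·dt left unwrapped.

(-3.9388, -1.2397, 2.0708)

θ' = 1.5708 + 1.0·0.5 = 2.0708
R = v/ω = -0.5/1.0 = -0.5000
x' = -4 + -0.5000·(sin 2.0708 − sin 1.5708) = -3.9388
y' = -1 − -0.5000·(cos 2.0708 − cos 1.5708) = -1.2397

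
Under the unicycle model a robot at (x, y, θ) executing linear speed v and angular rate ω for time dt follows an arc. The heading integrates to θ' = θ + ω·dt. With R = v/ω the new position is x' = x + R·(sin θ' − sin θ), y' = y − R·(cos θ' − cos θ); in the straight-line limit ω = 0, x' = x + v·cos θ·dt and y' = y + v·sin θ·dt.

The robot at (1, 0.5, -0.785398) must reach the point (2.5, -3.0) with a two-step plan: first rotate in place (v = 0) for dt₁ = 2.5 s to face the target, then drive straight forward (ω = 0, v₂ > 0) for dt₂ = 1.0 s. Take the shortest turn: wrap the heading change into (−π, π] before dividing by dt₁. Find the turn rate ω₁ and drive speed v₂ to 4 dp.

ω₁ = -0.1522, v₂ = 3.8079

heading to target = atan2(-3−0.5, 2.5−1) = -1.1659
Δθ = wrap(-1.1659 − -0.7854) = -0.3805; ω₁ = Δθ/dt₁ = -0.1522
distance = √((2.5−1)² + (-3−0.5)²) = 3.8079; v₂ = distance/dt₂ = 3.8079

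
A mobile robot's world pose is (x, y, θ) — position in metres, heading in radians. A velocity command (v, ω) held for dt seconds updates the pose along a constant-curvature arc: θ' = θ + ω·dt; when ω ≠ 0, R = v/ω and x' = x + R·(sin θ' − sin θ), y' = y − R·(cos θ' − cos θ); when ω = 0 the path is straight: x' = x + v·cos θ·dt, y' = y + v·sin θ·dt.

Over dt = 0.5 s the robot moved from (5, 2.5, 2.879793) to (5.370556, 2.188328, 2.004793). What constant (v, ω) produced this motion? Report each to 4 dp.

v = -1.0000, ω = -1.7500

Δθ = 2.004793 − 2.879793 = -0.875000
ω = Δθ/dt = -0.875000/0.5 = -1.7500
R = Δx/(sin θ' − sin θ) = 0.5714
v = R·ω = 0.5714·-1.7500 = -1.0000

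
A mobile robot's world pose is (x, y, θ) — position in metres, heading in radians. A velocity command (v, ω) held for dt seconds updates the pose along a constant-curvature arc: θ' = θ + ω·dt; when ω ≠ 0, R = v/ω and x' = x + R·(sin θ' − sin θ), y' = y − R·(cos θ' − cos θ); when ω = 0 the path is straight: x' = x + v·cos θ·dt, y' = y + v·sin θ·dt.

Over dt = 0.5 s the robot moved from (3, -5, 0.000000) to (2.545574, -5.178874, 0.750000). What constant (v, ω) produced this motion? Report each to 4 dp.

v = -1.0000, ω = 1.5000

Δθ = 0.750000 − 0.000000 = 0.750000
ω = Δθ/dt = 0.750000/0.5 = 1.5000
R = Δx/(sin θ' − sin θ) = -0.6667
v = R·ω = -0.6667·1.5000 = -1.0000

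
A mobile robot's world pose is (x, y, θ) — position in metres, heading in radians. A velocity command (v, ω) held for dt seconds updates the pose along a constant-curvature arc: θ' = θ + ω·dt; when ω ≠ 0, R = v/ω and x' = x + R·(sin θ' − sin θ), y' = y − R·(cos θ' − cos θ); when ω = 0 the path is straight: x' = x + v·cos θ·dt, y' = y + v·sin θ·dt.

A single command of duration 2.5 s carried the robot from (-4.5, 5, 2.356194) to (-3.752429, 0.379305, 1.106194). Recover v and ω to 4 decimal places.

v = -2.0000, ω = -0.5000

Δθ = 1.106194 − 2.356194 = -1.250000
ω = Δθ/dt = -1.250000/2.5 = -0.5000
R = −Δy/(cos θ' − cos θ) = 4.0000
v = R·ω = 4.0000·-0.5000 = -2.0000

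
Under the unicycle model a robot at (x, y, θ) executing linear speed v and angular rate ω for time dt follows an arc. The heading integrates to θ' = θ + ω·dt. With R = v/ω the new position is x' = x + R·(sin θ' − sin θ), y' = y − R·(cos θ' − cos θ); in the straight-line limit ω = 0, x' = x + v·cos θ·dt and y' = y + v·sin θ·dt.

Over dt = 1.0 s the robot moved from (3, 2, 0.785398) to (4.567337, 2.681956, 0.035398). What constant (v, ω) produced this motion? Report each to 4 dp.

Δθ = 0.035398 − 0.785398 = -0.750000
ω = Δθ/dt = -0.750000/1.0 = -0.7500
R = Δx/(sin θ' − sin θ) = -2.3333
v = R·ω = -2.3333·-0.7500 = 1.7500

v = 1.7500, ω = -0.7500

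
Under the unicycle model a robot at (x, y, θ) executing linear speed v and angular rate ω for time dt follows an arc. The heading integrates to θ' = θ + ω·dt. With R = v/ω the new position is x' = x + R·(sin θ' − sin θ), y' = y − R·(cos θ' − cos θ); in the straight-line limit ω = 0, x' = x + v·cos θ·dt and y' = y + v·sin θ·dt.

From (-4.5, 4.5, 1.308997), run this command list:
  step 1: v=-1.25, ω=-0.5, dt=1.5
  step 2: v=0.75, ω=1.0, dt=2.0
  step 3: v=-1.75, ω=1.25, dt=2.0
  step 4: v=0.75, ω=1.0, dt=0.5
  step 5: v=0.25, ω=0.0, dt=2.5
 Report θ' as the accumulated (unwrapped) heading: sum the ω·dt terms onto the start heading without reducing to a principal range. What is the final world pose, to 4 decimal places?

step 1: θ'=0.5590 (R=2.5000) → pose (-5.5890, 3.0276, 0.5590)
step 2: θ'=2.5590 (R=0.7500) → pose (-5.5741, 4.2897, 2.5590)
step 3: θ'=5.0590 (R=-1.4000) → pose (-3.4871, 5.9343, 5.0590)
step 4: θ'=5.5590 (R=0.7500) → pose (-3.2786, 5.6273, 5.5590)
step 5: θ'=5.5590 (straight) → pose (-2.8104, 5.2133, 5.5590)

(-2.8104, 5.2133, 5.5590)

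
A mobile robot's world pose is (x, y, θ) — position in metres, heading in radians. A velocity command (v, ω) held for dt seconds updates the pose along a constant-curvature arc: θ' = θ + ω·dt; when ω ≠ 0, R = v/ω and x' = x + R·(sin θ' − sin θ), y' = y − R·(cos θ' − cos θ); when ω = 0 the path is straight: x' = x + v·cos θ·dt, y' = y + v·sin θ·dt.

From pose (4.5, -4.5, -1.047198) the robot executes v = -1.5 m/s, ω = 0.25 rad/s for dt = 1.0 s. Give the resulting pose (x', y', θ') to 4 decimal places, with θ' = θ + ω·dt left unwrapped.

(3.5963, -3.3077, -0.7972)

θ' = -1.0472 + 0.25·1.0 = -0.7972
R = v/ω = -1.5/0.25 = -6.0000
x' = 4.5 + -6.0000·(sin -0.7972 − sin -1.0472) = 3.5963
y' = -4.5 − -6.0000·(cos -0.7972 − cos -1.0472) = -3.3077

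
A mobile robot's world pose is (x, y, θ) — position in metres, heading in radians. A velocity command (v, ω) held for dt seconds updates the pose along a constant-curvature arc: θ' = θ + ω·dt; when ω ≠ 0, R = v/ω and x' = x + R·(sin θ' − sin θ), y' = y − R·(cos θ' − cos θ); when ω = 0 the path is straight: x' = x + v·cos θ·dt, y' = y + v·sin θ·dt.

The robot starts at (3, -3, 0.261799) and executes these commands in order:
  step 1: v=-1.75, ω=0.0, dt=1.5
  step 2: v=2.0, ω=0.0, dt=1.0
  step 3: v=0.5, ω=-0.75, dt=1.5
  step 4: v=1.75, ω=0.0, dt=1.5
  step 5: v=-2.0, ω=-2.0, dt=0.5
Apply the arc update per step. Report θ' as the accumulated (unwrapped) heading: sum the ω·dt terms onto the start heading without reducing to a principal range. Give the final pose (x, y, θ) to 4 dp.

step 1: θ'=0.2618 (straight) → pose (0.4644, -3.6794, 0.2618)
step 2: θ'=0.2618 (straight) → pose (2.3963, -3.1618, 0.2618)
step 3: θ'=-0.8632 (R=-0.6667) → pose (3.0755, -3.3724, -0.8632)
step 4: θ'=-0.8632 (straight) → pose (4.7817, -5.3672, -0.8632)
step 5: θ'=-1.8632 (R=1.0000) → pose (4.5841, -4.4289, -1.8632)

(4.5841, -4.4289, -1.8632)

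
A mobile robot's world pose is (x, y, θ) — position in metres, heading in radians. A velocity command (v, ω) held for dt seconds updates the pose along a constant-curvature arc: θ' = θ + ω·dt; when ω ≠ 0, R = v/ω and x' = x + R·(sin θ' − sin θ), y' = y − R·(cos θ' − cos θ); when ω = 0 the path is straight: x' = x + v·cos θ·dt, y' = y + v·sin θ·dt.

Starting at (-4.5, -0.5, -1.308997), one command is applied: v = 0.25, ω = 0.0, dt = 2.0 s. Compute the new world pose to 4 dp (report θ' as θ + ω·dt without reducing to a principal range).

(-4.3706, -0.9830, -1.3090)

θ' = -1.3090 + 0.0·2.0 = -1.3090
ω = 0 → straight: x' = -4.5 + 0.25·cos(-1.3090)·2.0 = -4.3706
y' = -0.5 + 0.25·sin(-1.3090)·2.0 = -0.9830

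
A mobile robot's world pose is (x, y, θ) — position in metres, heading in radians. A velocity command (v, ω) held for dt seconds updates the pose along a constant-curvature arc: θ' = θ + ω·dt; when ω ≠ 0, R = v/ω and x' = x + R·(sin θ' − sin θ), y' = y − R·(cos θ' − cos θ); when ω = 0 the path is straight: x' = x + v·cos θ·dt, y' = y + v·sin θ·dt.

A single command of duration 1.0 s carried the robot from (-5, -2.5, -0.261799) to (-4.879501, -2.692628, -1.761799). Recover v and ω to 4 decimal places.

Δθ = -1.761799 − -0.261799 = -1.500000
ω = Δθ/dt = -1.500000/1.0 = -1.5000
R = −Δy/(cos θ' − cos θ) = -0.1667
v = R·ω = -0.1667·-1.5000 = 0.2500

v = 0.2500, ω = -1.5000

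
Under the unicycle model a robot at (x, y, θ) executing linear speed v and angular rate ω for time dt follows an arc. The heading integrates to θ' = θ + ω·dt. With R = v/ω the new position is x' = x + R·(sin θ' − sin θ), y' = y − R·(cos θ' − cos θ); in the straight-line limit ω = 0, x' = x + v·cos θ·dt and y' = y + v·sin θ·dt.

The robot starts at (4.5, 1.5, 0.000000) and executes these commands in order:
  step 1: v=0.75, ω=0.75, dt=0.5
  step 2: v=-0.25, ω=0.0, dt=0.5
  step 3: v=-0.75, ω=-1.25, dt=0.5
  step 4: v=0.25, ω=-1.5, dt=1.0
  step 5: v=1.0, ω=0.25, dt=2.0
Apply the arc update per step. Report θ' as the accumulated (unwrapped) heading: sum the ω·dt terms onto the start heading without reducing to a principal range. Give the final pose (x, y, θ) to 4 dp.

step 1: θ'=0.3750 (R=1.0000) → pose (4.8663, 1.5695, 0.3750)
step 2: θ'=0.3750 (straight) → pose (4.7500, 1.5237, 0.3750)
step 3: θ'=-0.2500 (R=0.6000) → pose (4.3818, 1.5007, -0.2500)
step 4: θ'=-1.7500 (R=-0.1667) → pose (4.5045, 1.3095, -1.7500)
step 5: θ'=-1.2500 (R=4.0000) → pose (4.6445, -0.6648, -1.2500)

(4.6445, -0.6648, -1.2500)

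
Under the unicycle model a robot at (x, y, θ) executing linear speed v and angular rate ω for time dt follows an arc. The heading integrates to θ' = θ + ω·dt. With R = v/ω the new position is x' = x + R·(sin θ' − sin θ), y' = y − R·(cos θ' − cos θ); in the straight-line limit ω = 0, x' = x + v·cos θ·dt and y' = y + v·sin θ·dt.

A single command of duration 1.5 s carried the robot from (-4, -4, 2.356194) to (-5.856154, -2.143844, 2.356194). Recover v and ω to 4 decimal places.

v = 1.7500, ω = 0.0000

Δθ = 2.356194 − 2.356194 = 0.000000
ω = Δθ/dt = 0.000000/1.5 = 0.0000
ω = 0 → v = (Δx·cos θ + Δy·sin θ)/dt = 1.7500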